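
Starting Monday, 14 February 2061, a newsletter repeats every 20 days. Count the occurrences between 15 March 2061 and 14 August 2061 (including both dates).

Occurrences land 20·i days after 14 February 2061 for i = 0, 1, 2, …
15 March 2061 is 29 days after the start; 29 ÷ 20 = 1 remainder 9; since the remainder is 9, round up to i = 2. First occurrence in the window: #3 on 26 March 2061 (2×20 = 40 days in).
14 August 2061 is 181 days after the start; 181 ÷ 20 = 9 remainder 1. Last occurrence in the window: #10 on 13 August 2061.
Occurrences #3 through #10: 8 in total.

8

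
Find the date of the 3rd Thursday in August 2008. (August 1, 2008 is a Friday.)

21 August 2008

August 2008 begins on a Friday, so the first Thursday is August 7 (6 days later).
The 3rd Thursday is 2 weeks later: 7 + 14 = 21.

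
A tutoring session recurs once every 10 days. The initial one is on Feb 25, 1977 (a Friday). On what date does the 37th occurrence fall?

The 37th occurrence is 36 intervals after the first: 36 × 10 = 360 days after Feb 25, 1977.
Feb has 28 days — 3 days to the end of Feb leaves 357.
Mar has 31 days (326 left).
Apr has 30 days (296 left).
May has 31 days (265 left).
Jun has 30 days (235 left).
Jul has 31 days (204 left).
Aug has 31 days (173 left).
Sep has 30 days (143 left).
Oct has 31 days (112 left).
Nov has 30 days (82 left).
Dec has 31 days (51 left).
Jan has 31 days (20 left).
20 days into Feb → Feb 20, 1978.

Feb 20, 1978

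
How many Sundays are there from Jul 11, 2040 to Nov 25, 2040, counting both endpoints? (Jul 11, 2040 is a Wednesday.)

Jul 11, 2040 is a Wednesday; the first Sunday on or after it is Jul 15, 2040 (4 days later).
From Jul 15, 2040 to Nov 25, 2040: 16 + 31 + 30 + 31 + 25 = 133 days (rest of Jul, Aug, Sep, Oct, Nov).
133 ÷ 7 = 19 full weeks with remainder 0, so 19 more Sundays after the first → 20.

20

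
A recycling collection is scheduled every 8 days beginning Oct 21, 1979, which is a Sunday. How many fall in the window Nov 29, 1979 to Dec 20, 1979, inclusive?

3

Occurrences land 8·i days after Oct 21, 1979 for i = 0, 1, 2, …
Nov 29, 1979 is 39 days after the start; 39 ÷ 8 = 4 remainder 7; since the remainder is 7, round up to i = 5. First occurrence in the window: #6 on Nov 30, 1979 (5×8 = 40 days in).
Dec 20, 1979 is 60 days after the start; 60 ÷ 8 = 7 remainder 4. Last occurrence in the window: #8 on Dec 16, 1979.
Occurrences #6 through #8: 3 in total.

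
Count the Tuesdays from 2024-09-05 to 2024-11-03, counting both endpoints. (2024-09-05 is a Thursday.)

2024-09-05 is a Thursday; the first Tuesday on or after it is 2024-09-10 (5 days later).
From 2024-09-10 to 2024-11-03: 20 + 31 + 3 = 54 days (rest of September, October, November).
54 ÷ 7 = 7 full weeks with remainder 5, so 7 more Tuesdays after the first → 8.

8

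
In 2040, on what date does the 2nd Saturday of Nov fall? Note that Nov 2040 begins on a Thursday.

Nov 10, 2040

Nov 2040 begins on a Thursday, so the first Saturday is Nov 3 (2 days later).
The 2nd Saturday is 1 weeks later: 3 + 7 = 10.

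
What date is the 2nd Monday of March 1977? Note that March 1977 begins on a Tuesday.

March 1977 begins on a Tuesday, so the first Monday is March 7 (6 days later).
The 2nd Monday is 1 weeks later: 7 + 7 = 14.

1977-03-14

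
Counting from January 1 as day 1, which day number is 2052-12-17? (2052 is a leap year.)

Days in months before December: 31 + 29 + 31 + 30 + 31 + 30 + 31 + 31 + 30 + 31 + 30 = 335.
Plus 17 days into December → day 352.

352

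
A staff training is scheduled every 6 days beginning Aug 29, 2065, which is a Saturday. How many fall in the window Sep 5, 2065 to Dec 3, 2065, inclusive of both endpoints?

Occurrences land 6·i days after Aug 29, 2065 for i = 0, 1, 2, …
Sep 5, 2065 is 7 days after the start; 7 ÷ 6 = 1 remainder 1; since the remainder is 1, round up to i = 2. First occurrence in the window: #3 on Sep 10, 2065 (2×6 = 12 days in).
Dec 3, 2065 is 96 days after the start; 96 ÷ 6 = 16 remainder 0. Last occurrence in the window: #17 on Dec 3, 2065.
Occurrences #3 through #17: 15 in total.

15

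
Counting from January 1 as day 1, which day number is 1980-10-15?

Days in months before October: 31 + 29 + 31 + 30 + 31 + 30 + 31 + 31 + 30 = 274.
Plus 15 days into October → day 289.

289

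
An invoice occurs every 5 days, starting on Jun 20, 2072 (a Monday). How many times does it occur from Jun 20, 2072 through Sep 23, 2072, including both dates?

20

Occurrences land 5·i days after Jun 20, 2072 for i = 0, 1, 2, …
The window opens on the start date, so the first occurrence inside is #1 on Jun 20, 2072.
Sep 23, 2072 is 95 days after the start; 95 ÷ 5 = 19 remainder 0. Last occurrence in the window: #20 on Sep 23, 2072.
Occurrences #1 through #20: 20 in total.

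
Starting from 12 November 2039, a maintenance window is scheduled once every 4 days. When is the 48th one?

The 48th occurrence is 47 intervals after the first: 47 × 4 = 188 days after 12 November 2039.
November has 30 days — 18 days to the end of November leaves 170.
December has 31 days (139 left).
January has 31 days (108 left).
February has 29 days (79 left).
March has 31 days (48 left).
April has 30 days (18 left).
18 days into May → 18 May 2040.

18 May 2040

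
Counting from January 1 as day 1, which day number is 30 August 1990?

242

Days in months before August: 31 + 28 + 31 + 30 + 31 + 30 + 31 = 212.
Plus 30 days into August → day 242.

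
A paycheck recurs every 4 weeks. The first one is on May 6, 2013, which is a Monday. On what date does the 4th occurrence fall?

July 29, 2013

The 4th occurrence is 3 intervals after the first: 3 × 28 = 84 days after May 6, 2013.
May has 31 days — 25 days to the end of May leaves 59.
June has 30 days (29 left).
29 days into July → July 29, 2013.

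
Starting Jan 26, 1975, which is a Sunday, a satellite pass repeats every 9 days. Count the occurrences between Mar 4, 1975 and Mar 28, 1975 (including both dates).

2

Occurrences land 9·i days after Jan 26, 1975 for i = 0, 1, 2, …
Mar 4, 1975 is 37 days after the start; 37 ÷ 9 = 4 remainder 1; since the remainder is 1, round up to i = 5. First occurrence in the window: #6 on Mar 12, 1975 (5×9 = 45 days in).
Mar 28, 1975 is 61 days after the start; 61 ÷ 9 = 6 remainder 7. Last occurrence in the window: #7 on Mar 21, 1975.
Occurrences #6 through #7: 2 in total.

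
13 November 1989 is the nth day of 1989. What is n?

Days in months before November: 31 + 28 + 31 + 30 + 31 + 30 + 31 + 31 + 30 + 31 = 304.
Plus 13 days into November → day 317.

317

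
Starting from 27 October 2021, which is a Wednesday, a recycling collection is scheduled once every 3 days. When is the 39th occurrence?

18 February 2022

The 39th occurrence is 38 intervals after the first: 38 × 3 = 114 days after 27 October 2021.
October has 31 days — 4 days to the end of October leaves 110.
November has 30 days (80 left).
December has 31 days (49 left).
January has 31 days (18 left).
18 days into February → 18 February 2022.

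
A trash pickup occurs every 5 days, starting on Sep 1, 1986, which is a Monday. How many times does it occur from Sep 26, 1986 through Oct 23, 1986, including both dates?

Occurrences land 5·i days after Sep 1, 1986 for i = 0, 1, 2, …
Sep 26, 1986 is 25 days after the start; 25 ÷ 5 = 5 remainder 0. First occurrence in the window: #6 on Sep 26, 1986 (5×5 = 25 days in).
Oct 23, 1986 is 52 days after the start; 52 ÷ 5 = 10 remainder 2. Last occurrence in the window: #11 on Oct 21, 1986.
Occurrences #6 through #11: 6 in total.

6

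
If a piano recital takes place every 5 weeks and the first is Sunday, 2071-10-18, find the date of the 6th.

2072-04-10

The 6th occurrence is 5 intervals after the first: 5 × 35 = 175 days after 2071-10-18.
October has 31 days — 13 days to the end of October leaves 162.
November has 30 days (132 left).
December has 31 days (101 left).
January has 31 days (70 left).
February has 29 days (41 left).
March has 31 days (10 left).
10 days into April → 2072-04-10.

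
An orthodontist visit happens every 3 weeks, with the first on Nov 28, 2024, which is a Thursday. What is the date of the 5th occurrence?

The 5th occurrence is 4 intervals after the first: 4 × 21 = 84 days after Nov 28, 2024.
Nov has 30 days — 2 days to the end of Nov leaves 82.
Dec has 31 days (51 left).
Jan has 31 days (20 left).
20 days into Feb → Feb 20, 2025.

Feb 20, 2025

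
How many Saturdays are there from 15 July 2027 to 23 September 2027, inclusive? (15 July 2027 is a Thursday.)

15 July 2027 is a Thursday; the first Saturday on or after it is 17 July 2027 (2 days later).
From 17 July 2027 to 23 September 2027: 14 + 31 + 23 = 68 days (rest of July, August, September).
68 ÷ 7 = 9 full weeks with remainder 5, so 9 more Saturdays after the first → 10.

10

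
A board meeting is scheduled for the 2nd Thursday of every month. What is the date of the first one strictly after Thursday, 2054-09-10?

2054-10-08

September 2054 starts on a Tuesday; its first Thursday is the 3rd, so the 2nd Thursday is the 10th — 2054-09-10.
That is not after 2054-09-10, so look at October 2054.
October 2054 starts on a Thursday; its first Thursday is the 1st, so the 2nd Thursday is the 8th — 2054-10-08.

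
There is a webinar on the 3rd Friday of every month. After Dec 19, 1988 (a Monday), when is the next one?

Dec 1988 starts on a Thursday; its first Friday is the 2nd, so the 3rd Friday is the 16th — Dec 16, 1988.
That is not after Dec 19, 1988, so look at Jan 1989.
Jan 1989 starts on a Sunday; its first Friday is the 6th, so the 3rd Friday is the 20th — Jan 20, 1989.

Jan 20, 1989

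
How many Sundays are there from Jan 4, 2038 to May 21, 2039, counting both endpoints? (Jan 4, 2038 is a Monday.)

71

Jan 4, 2038 is a Monday; the first Sunday on or after it is Jan 10, 2038 (6 days later).
From Jan 10, 2038 to May 21, 2039: 355 + 141 = 496 days (rest of 2038, to May 21, 2039 in 2039).
496 ÷ 7 = 70 full weeks with remainder 6, so 70 more Sundays after the first → 71.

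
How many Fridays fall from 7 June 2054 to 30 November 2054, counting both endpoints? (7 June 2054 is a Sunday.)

7 June 2054 is a Sunday; the first Friday on or after it is 12 June 2054 (5 days later).
From 12 June 2054 to 30 November 2054: 18 + 31 + 31 + 30 + 31 + 30 = 171 days (rest of June, July, August, September, October, November).
171 ÷ 7 = 24 full weeks with remainder 3, so 24 more Fridays after the first → 25.

25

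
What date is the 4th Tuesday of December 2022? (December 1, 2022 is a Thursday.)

December 2022 begins on a Thursday, so the first Tuesday is December 6 (5 days later).
The 4th Tuesday is 3 weeks later: 6 + 21 = 27.

December 27, 2022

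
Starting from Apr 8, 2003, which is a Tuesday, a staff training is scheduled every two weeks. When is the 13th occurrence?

The 13th occurrence is 12 intervals after the first: 12 × 14 = 168 days after Apr 8, 2003.
Apr has 30 days — 22 days to the end of Apr leaves 146.
May has 31 days (115 left).
Jun has 30 days (85 left).
Jul has 31 days (54 left).
Aug has 31 days (23 left).
23 days into Sep → Sep 23, 2003.

Sep 23, 2003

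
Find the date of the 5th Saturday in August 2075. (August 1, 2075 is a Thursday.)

August 31, 2075

August 2075 begins on a Thursday, so the first Saturday is August 3 (2 days later).
The 5th Saturday is 4 weeks later: 3 + 28 = 31.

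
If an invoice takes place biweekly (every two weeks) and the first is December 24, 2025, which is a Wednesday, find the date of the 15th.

July 8, 2026

The 15th occurrence is 14 intervals after the first: 14 × 14 = 196 days after December 24, 2025.
December has 31 days — 7 days to the end of December leaves 189.
January has 31 days (158 left).
February has 28 days (130 left).
March has 31 days (99 left).
April has 30 days (69 left).
May has 31 days (38 left).
June has 30 days (8 left).
8 days into July → July 8, 2026.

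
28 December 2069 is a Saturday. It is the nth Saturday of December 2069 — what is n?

4th

Day 28 falls in week ⌈28/7⌉ of the month.
Days 1–7 hold the 1st Saturday, 8–14 the 2nd, 15–21 the 3rd, 22–28 the 4th, 29–31 the 5th.
28 is in the range for the 4th.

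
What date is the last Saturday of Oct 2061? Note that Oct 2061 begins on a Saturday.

Oct 29, 2061

Oct 2061 begins on a Saturday, so the first Saturday is Oct 1.
Oct 2061 has 31 days. Adding weeks: 1, 8, 15, 22, 29 — the last one ≤ 31 is the 29th.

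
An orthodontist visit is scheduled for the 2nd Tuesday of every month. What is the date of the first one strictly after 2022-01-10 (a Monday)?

2022-01-11

January 2022 starts on a Saturday; its first Tuesday is the 4th, so the 2nd Tuesday is the 11th — 2022-01-11.
2022-01-11 is after 2022-01-10, so that is the next one.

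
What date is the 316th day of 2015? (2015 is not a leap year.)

12 November 2015

January has 31 days (316 − 31 = 285 remain).
February has 28 days (285 − 28 = 257 remain).
March has 31 days (257 − 31 = 226 remain).
April has 30 days (226 − 30 = 196 remain).
May has 31 days (196 − 31 = 165 remain).
June has 30 days (165 − 30 = 135 remain).
July has 31 days (135 − 31 = 104 remain).
August has 31 days (104 − 31 = 73 remain).
September has 30 days (73 − 30 = 43 remain).
October has 31 days (43 − 31 = 12 remain).
12 into November → November 12.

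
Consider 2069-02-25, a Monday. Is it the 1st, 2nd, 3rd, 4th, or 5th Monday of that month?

4th

Day 25 falls in week ⌈25/7⌉ of the month.
Days 1–7 hold the 1st Monday, 8–14 the 2nd, 15–21 the 3rd, 22–28 the 4th, 29–31 the 5th.
25 is in the range for the 4th.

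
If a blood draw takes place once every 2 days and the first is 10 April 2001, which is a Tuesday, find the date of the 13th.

The 13th occurrence is 12 intervals after the first: 12 × 2 = 24 days after 10 April 2001.
April has 30 days — 20 days to the end of April leaves 4.
4 days into May → 4 May 2001.

4 May 2001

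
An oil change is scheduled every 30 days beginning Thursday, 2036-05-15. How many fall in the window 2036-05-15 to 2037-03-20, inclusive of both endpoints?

Occurrences land 30·i days after 2036-05-15 for i = 0, 1, 2, …
The window opens on the start date, so the first occurrence inside is #1 on 2036-05-15.
2037-03-20 is 309 days after the start; 309 ÷ 30 = 10 remainder 9. Last occurrence in the window: #11 on 2037-03-11.
Occurrences #1 through #11: 11 in total.

11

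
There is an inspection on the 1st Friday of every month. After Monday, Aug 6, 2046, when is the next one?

Aug 2046 starts on a Wednesday, so its 1st Friday is Aug 3, 2046 (2 days in).
That is not after Aug 6, 2046, so look at Sep 2046.
Sep 2046 starts on a Saturday, so its 1st Friday is Sep 7, 2046 (6 days in).

Sep 7, 2046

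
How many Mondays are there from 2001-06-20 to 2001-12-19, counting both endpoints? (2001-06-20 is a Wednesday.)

2001-06-20 is a Wednesday; the first Monday on or after it is 2001-06-25 (5 days later).
From 2001-06-25 to 2001-12-19: 5 + 31 + 31 + 30 + 31 + 30 + 19 = 177 days (rest of June, July, August, September, October, November, December).
177 ÷ 7 = 25 full weeks with remainder 2, so 25 more Mondays after the first → 26.

26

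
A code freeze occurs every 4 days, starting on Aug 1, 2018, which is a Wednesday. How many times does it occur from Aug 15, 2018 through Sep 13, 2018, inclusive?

7

Occurrences land 4·i days after Aug 1, 2018 for i = 0, 1, 2, …
Aug 15, 2018 is 14 days after the start; 14 ÷ 4 = 3 remainder 2; since the remainder is 2, round up to i = 4. First occurrence in the window: #5 on Aug 17, 2018 (4×4 = 16 days in).
Sep 13, 2018 is 43 days after the start; 43 ÷ 4 = 10 remainder 3. Last occurrence in the window: #11 on Sep 10, 2018.
Occurrences #5 through #11: 7 in total.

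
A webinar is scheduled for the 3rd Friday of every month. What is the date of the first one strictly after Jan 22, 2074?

Jan 2074 starts on a Monday; its first Friday is the 5th, so the 3rd Friday is the 19th — Jan 19, 2074.
That is not after Jan 22, 2074, so look at Feb 2074.
Feb 2074 starts on a Thursday; its first Friday is the 2nd, so the 3rd Friday is the 16th — Feb 16, 2074.

Feb 16, 2074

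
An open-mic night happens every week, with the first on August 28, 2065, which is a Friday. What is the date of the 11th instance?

The 11th occurrence is 10 intervals after the first: 10 × 7 = 70 days after August 28, 2065.
August has 31 days — 3 days to the end of August leaves 67.
September has 30 days (37 left).
October has 31 days (6 left).
6 days into November → November 6, 2065.

November 6, 2065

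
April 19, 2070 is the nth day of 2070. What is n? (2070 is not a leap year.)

Days in months before April: 31 + 28 + 31 = 90.
Plus 19 days into April → day 109.

109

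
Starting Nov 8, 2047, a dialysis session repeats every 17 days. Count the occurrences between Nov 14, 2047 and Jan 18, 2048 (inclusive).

Occurrences land 17·i days after Nov 8, 2047 for i = 0, 1, 2, …
Nov 14, 2047 is 6 days after the start; 6 ÷ 17 = 0 remainder 6; since the remainder is 6, round up to i = 1. First occurrence in the window: #2 on Nov 25, 2047 (1×17 = 17 days in).
Jan 18, 2048 is 71 days after the start; 71 ÷ 17 = 4 remainder 3. Last occurrence in the window: #5 on Jan 15, 2048.
Occurrences #2 through #5: 4 in total.

4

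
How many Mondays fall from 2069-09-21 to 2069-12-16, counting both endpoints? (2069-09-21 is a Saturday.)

13

2069-09-21 is a Saturday; the first Monday on or after it is 2069-09-23 (2 days later).
From 2069-09-23 to 2069-12-16: 7 + 31 + 30 + 16 = 84 days (rest of September, October, November, December).
84 ÷ 7 = 12 full weeks with remainder 0, so 12 more Mondays after the first → 13.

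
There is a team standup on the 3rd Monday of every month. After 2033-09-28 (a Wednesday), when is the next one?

2033-10-17

September 2033 starts on a Thursday; its first Monday is the 5th, so the 3rd Monday is the 19th — 2033-09-19.
That is not after 2033-09-28, so look at October 2033.
October 2033 starts on a Saturday; its first Monday is the 3rd, so the 3rd Monday is the 17th — 2033-10-17.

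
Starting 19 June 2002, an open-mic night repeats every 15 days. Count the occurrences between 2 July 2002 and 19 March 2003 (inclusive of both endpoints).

Occurrences land 15·i days after 19 June 2002 for i = 0, 1, 2, …
2 July 2002 is 13 days after the start; 13 ÷ 15 = 0 remainder 13; since the remainder is 13, round up to i = 1. First occurrence in the window: #2 on 4 July 2002 (1×15 = 15 days in).
19 March 2003 is 273 days after the start; 273 ÷ 15 = 18 remainder 3. Last occurrence in the window: #19 on 16 March 2003.
Occurrences #2 through #19: 18 in total.

18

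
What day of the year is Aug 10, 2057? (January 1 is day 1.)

222

Days in months before Aug: 31 + 28 + 31 + 30 + 31 + 30 + 31 = 212.
Plus 10 days into Aug → day 222.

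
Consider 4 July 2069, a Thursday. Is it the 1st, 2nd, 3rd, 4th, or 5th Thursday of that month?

Day 4 falls in week ⌈4/7⌉ of the month.
Days 1–7 hold the 1st Thursday, 8–14 the 2nd, 15–21 the 3rd, 22–28 the 4th, 29–31 the 5th.
4 is in the range for the 1st.

1st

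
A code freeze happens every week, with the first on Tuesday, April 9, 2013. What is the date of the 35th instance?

December 3, 2013

The 35th occurrence is 34 intervals after the first: 34 × 7 = 238 days after April 9, 2013.
April has 30 days — 21 days to the end of April leaves 217.
May has 31 days (186 left).
June has 30 days (156 left).
July has 31 days (125 left).
August has 31 days (94 left).
September has 30 days (64 left).
October has 31 days (33 left).
November has 30 days (3 left).
3 days into December → December 3, 2013.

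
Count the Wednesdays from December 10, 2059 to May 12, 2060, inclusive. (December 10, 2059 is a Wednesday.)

December 10, 2059 is a Wednesday; the first Wednesday on or after it is December 10, 2059.
From December 10, 2059 to May 12, 2060: 21 + 31 + 29 + 31 + 30 + 12 = 154 days (rest of December, January, February, March, April, May).
154 ÷ 7 = 22 full weeks with remainder 0, so 22 more Wednesdays after the first → 23.

23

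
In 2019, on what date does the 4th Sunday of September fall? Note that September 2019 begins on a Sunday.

September 22, 2019

September 2019 begins on a Sunday, so the first Sunday is September 1.
The 4th Sunday is 3 weeks later: 1 + 21 = 22.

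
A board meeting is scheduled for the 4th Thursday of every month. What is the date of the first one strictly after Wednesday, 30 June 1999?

June 1999 starts on a Tuesday; its first Thursday is the 3rd, so the 4th Thursday is the 24th — 24 June 1999.
That is not after 30 June 1999, so look at July 1999.
July 1999 starts on a Thursday; its first Thursday is the 1st, so the 4th Thursday is the 22nd — 22 July 1999.

22 July 1999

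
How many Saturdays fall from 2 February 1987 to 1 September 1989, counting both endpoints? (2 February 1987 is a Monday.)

2 February 1987 is a Monday; the first Saturday on or after it is 7 February 1987 (5 days later).
From 7 February 1987 to 1 September 1989: 327 + 366 + 244 = 937 days (rest of 1987, 1988, to 1 September 1989 in 1989).
937 ÷ 7 = 133 full weeks with remainder 6, so 133 more Saturdays after the first → 134.

134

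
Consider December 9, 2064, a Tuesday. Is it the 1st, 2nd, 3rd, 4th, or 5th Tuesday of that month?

Day 9 falls in week ⌈9/7⌉ of the month.
Days 1–7 hold the 1st Tuesday, 8–14 the 2nd, 15–21 the 3rd, 22–28 the 4th, 29–31 the 5th.
9 is in the range for the 2nd.

2nd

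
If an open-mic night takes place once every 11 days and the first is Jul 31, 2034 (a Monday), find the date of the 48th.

The 48th occurrence is 47 intervals after the first: 47 × 11 = 517 days after Jul 31, 2034.
Jul has 31 days — 0 days to the end of Jul leaves 517.
From end of Jul to end of 2034 is 153 days (364 left).
Jan has 31 days (333 left).
Feb has 28 days (305 left).
Mar has 31 days (274 left).
Apr has 30 days (244 left).
May has 31 days (213 left).
Jun has 30 days (183 left).
Jul has 31 days (152 left).
Aug has 31 days (121 left).
Sep has 30 days (91 left).
Oct has 31 days (60 left).
Nov has 30 days (30 left).
30 days into Dec → Dec 30, 2035.

Dec 30, 2035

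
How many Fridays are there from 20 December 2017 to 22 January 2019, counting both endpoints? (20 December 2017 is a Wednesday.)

20 December 2017 is a Wednesday; the first Friday on or after it is 22 December 2017 (2 days later).
From 22 December 2017 to 22 January 2019: 9 + 365 + 22 = 396 days (rest of 2017, 2018, to 22 January 2019 in 2019).
396 ÷ 7 = 56 full weeks with remainder 4, so 56 more Fridays after the first → 57.

57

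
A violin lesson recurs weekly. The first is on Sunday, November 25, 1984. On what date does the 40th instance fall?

August 25, 1985

The 40th occurrence is 39 intervals after the first: 39 × 7 = 273 days after November 25, 1984.
November has 30 days — 5 days to the end of November leaves 268.
December has 31 days (237 left).
January has 31 days (206 left).
February has 28 days (178 left).
March has 31 days (147 left).
April has 30 days (117 left).
May has 31 days (86 left).
June has 30 days (56 left).
July has 31 days (25 left).
25 days into August → August 25, 1985.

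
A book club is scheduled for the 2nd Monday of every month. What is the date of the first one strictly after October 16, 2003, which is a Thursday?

November 10, 2003

October 2003 starts on a Wednesday; its first Monday is the 6th, so the 2nd Monday is the 13th — October 13, 2003.
That is not after October 16, 2003, so look at November 2003.
November 2003 starts on a Saturday; its first Monday is the 3rd, so the 2nd Monday is the 10th — November 10, 2003.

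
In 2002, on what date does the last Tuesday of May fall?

May 2002 begins on a Wednesday, so the first Tuesday is May 7 (6 days later).
May 2002 has 31 days. Adding weeks: 7, 14, 21, 28 — the last one ≤ 31 is the 28th.

May 28, 2002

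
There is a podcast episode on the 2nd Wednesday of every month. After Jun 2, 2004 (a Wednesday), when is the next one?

Jun 9, 2004

Jun 2004 starts on a Tuesday; its first Wednesday is the 2nd, so the 2nd Wednesday is the 9th — Jun 9, 2004.
Jun 9, 2004 is after Jun 2, 2004, so that is the next one.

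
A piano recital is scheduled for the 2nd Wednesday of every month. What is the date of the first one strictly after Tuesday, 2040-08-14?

August 2040 starts on a Wednesday; its first Wednesday is the 1st, so the 2nd Wednesday is the 8th — 2040-08-08.
That is not after 2040-08-14, so look at September 2040.
September 2040 starts on a Saturday; its first Wednesday is the 5th, so the 2nd Wednesday is the 12th — 2040-09-12.

2040-09-12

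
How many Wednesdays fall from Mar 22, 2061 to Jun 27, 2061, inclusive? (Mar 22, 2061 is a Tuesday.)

14

Mar 22, 2061 is a Tuesday; the first Wednesday on or after it is Mar 23, 2061 (1 day later).
From Mar 23, 2061 to Jun 27, 2061: 8 + 30 + 31 + 27 = 96 days (rest of Mar, Apr, May, Jun).
96 ÷ 7 = 13 full weeks with remainder 5, so 13 more Wednesdays after the first → 14.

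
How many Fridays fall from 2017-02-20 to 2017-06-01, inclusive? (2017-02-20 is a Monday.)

14

2017-02-20 is a Monday; the first Friday on or after it is 2017-02-24 (4 days later).
From 2017-02-24 to 2017-06-01: 4 + 31 + 30 + 31 + 1 = 97 days (rest of February, March, April, May, June).
97 ÷ 7 = 13 full weeks with remainder 6, so 13 more Fridays after the first → 14.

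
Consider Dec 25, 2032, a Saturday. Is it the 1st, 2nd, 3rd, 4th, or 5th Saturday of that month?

Day 25 falls in week ⌈25/7⌉ of the month.
Days 1–7 hold the 1st Saturday, 8–14 the 2nd, 15–21 the 3rd, 22–28 the 4th, 29–31 the 5th.
25 is in the range for the 4th.

4th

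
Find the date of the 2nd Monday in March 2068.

March 12, 2068

The first Monday of March 2068 is March 5.
The 2nd Monday is 1 weeks later: 5 + 7 = 12.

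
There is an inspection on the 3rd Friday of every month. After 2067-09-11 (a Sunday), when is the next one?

September 2067 starts on a Thursday; its first Friday is the 2nd, so the 3rd Friday is the 16th — 2067-09-16.
2067-09-16 is after 2067-09-11, so that is the next one.

2067-09-16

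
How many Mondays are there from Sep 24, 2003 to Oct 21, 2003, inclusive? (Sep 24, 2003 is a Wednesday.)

4

Sep 24, 2003 is a Wednesday; the first Monday on or after it is Sep 29, 2003 (5 days later).
From Sep 29, 2003 to Oct 21, 2003: 1 + 21 = 22 days (rest of Sep, Oct).
22 ÷ 7 = 3 full weeks with remainder 1, so 3 more Mondays after the first → 4.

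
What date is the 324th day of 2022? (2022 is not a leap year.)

January has 31 days (324 − 31 = 293 remain).
February has 28 days (293 − 28 = 265 remain).
March has 31 days (265 − 31 = 234 remain).
April has 30 days (234 − 30 = 204 remain).
May has 31 days (204 − 31 = 173 remain).
June has 30 days (173 − 30 = 143 remain).
July has 31 days (143 − 31 = 112 remain).
August has 31 days (112 − 31 = 81 remain).
September has 30 days (81 − 30 = 51 remain).
October has 31 days (51 − 31 = 20 remain).
20 into November → November 20.

2022-11-20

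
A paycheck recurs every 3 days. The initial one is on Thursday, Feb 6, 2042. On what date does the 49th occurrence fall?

The 49th occurrence is 48 intervals after the first: 48 × 3 = 144 days after Feb 6, 2042.
Feb has 28 days — 22 days to the end of Feb leaves 122.
Mar has 31 days (91 left).
Apr has 30 days (61 left).
May has 31 days (30 left).
30 days into Jun → Jun 30, 2042.

Jun 30, 2042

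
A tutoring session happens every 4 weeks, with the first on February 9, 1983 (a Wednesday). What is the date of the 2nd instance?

March 9, 1983

The 2nd occurrence is 1 interval after the first: 1 × 28 = 28 days after February 9, 1983.
February has 28 days — 19 days to the end of February leaves 9.
9 days into March → March 9, 1983.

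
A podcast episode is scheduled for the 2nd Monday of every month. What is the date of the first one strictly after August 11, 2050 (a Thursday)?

September 12, 2050

August 2050 starts on a Monday; its first Monday is the 1st, so the 2nd Monday is the 8th — August 8, 2050.
That is not after August 11, 2050, so look at September 2050.
September 2050 starts on a Thursday; its first Monday is the 5th, so the 2nd Monday is the 12th — September 12, 2050.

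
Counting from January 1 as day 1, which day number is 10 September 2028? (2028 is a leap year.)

254

Days in months before September: 31 + 29 + 31 + 30 + 31 + 30 + 31 + 31 = 244.
Plus 10 days into September → day 254.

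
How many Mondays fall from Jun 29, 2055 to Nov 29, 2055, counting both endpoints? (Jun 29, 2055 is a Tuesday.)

Jun 29, 2055 is a Tuesday; the first Monday on or after it is Jul 5, 2055 (6 days later).
From Jul 5, 2055 to Nov 29, 2055: 26 + 31 + 30 + 31 + 29 = 147 days (rest of Jul, Aug, Sep, Oct, Nov).
147 ÷ 7 = 21 full weeks with remainder 0, so 21 more Mondays after the first → 22.

22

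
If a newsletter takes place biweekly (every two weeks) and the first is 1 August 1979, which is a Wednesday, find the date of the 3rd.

The 3rd occurrence is 2 intervals after the first: 2 × 14 = 28 days after 1 August 1979.
28 days later is 29 August 1979.

29 August 1979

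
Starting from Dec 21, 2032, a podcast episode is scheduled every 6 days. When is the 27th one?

May 26, 2033

The 27th occurrence is 26 intervals after the first: 26 × 6 = 156 days after Dec 21, 2032.
Dec has 31 days — 10 days to the end of Dec leaves 146.
Jan has 31 days (115 left).
Feb has 28 days (87 left).
Mar has 31 days (56 left).
Apr has 30 days (26 left).
26 days into May → May 26, 2033.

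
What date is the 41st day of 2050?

Jan has 31 days (41 − 31 = 10 remain).
10 into Feb → Feb 10.

Feb 10, 2050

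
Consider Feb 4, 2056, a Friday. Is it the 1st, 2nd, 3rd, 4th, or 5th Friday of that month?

1st

Day 4 falls in week ⌈4/7⌉ of the month.
Days 1–7 hold the 1st Friday, 8–14 the 2nd, 15–21 the 3rd, 22–28 the 4th, 29–31 the 5th.
4 is in the range for the 1st.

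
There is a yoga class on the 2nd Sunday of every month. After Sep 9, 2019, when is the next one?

Oct 13, 2019

Sep 2019 starts on a Sunday; its first Sunday is the 1st, so the 2nd Sunday is the 8th — Sep 8, 2019.
That is not after Sep 9, 2019, so look at Oct 2019.
Oct 2019 starts on a Tuesday; its first Sunday is the 6th, so the 2nd Sunday is the 13th — Oct 13, 2019.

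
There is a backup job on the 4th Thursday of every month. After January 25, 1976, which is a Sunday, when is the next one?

February 26, 1976

January 1976 starts on a Thursday; its first Thursday is the 1st, so the 4th Thursday is the 22nd — January 22, 1976.
That is not after January 25, 1976, so look at February 1976.
February 1976 starts on a Sunday; its first Thursday is the 5th, so the 4th Thursday is the 26th — February 26, 1976.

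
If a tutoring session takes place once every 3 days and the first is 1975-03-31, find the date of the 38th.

1975-07-20

The 38th occurrence is 37 intervals after the first: 37 × 3 = 111 days after 1975-03-31.
March has 31 days — 0 days to the end of March leaves 111.
April has 30 days (81 left).
May has 31 days (50 left).
June has 30 days (20 left).
20 days into July → 1975-07-20.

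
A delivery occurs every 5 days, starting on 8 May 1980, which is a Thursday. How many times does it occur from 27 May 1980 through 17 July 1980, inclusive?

11

Occurrences land 5·i days after 8 May 1980 for i = 0, 1, 2, …
27 May 1980 is 19 days after the start; 19 ÷ 5 = 3 remainder 4; since the remainder is 4, round up to i = 4. First occurrence in the window: #5 on 28 May 1980 (4×5 = 20 days in).
17 July 1980 is 70 days after the start; 70 ÷ 5 = 14 remainder 0. Last occurrence in the window: #15 on 17 July 1980.
Occurrences #5 through #15: 11 in total.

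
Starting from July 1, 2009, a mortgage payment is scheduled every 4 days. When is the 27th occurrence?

October 13, 2009

The 27th occurrence is 26 intervals after the first: 26 × 4 = 104 days after July 1, 2009.
July has 31 days — 30 days to the end of July leaves 74.
August has 31 days (43 left).
September has 30 days (13 left).
13 days into October → October 13, 2009.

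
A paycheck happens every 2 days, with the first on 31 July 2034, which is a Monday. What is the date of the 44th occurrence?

25 October 2034

The 44th occurrence is 43 intervals after the first: 43 × 2 = 86 days after 31 July 2034.
July has 31 days — 0 days to the end of July leaves 86.
August has 31 days (55 left).
September has 30 days (25 left).
25 days into October → 25 October 2034.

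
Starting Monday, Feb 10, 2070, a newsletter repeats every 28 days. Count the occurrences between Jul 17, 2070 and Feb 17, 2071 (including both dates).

8

Occurrences land 28·i days after Feb 10, 2070 for i = 0, 1, 2, …
Jul 17, 2070 is 157 days after the start; 157 ÷ 28 = 5 remainder 17; since the remainder is 17, round up to i = 6. First occurrence in the window: #7 on Jul 28, 2070 (6×28 = 168 days in).
Feb 17, 2071 is 372 days after the start; 372 ÷ 28 = 13 remainder 8. Last occurrence in the window: #14 on Feb 9, 2071.
Occurrences #7 through #14: 8 in total.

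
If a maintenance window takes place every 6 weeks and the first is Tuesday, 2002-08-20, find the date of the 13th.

2004-01-06

The 13th occurrence is 12 intervals after the first: 12 × 42 = 504 days after 2002-08-20.
August has 31 days — 11 days to the end of August leaves 493.
From end of August to end of 2002 is 122 days (371 left).
2003 has 365 days (6 left).
6 days into January → 2004-01-06.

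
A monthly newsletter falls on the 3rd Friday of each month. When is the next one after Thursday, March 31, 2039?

March 2039 starts on a Tuesday; its first Friday is the 4th, so the 3rd Friday is the 18th — March 18, 2039.
That is not after March 31, 2039, so look at April 2039.
April 2039 starts on a Friday; its first Friday is the 1st, so the 3rd Friday is the 15th — April 15, 2039.

April 15, 2039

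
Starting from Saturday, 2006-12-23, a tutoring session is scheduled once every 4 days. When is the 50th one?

The 50th occurrence is 49 intervals after the first: 49 × 4 = 196 days after 2006-12-23.
December has 31 days — 8 days to the end of December leaves 188.
January has 31 days (157 left).
February has 28 days (129 left).
March has 31 days (98 left).
April has 30 days (68 left).
May has 31 days (37 left).
June has 30 days (7 left).
7 days into July → 2007-07-07.

2007-07-07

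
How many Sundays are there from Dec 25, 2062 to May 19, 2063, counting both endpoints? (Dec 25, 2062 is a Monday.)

Dec 25, 2062 is a Monday; the first Sunday on or after it is Dec 31, 2062 (6 days later).
From Dec 31, 2062 to May 19, 2063: 0 + 31 + 28 + 31 + 30 + 19 = 139 days (rest of Dec, Jan, Feb, Mar, Apr, May).
139 ÷ 7 = 19 full weeks with remainder 6, so 19 more Sundays after the first → 20.

20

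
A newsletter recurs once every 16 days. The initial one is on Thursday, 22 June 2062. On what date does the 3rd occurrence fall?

The 3rd occurrence is 2 intervals after the first: 2 × 16 = 32 days after 22 June 2062.
June has 30 days — 8 days to the end of June leaves 24.
24 days into July → 24 July 2062.

24 July 2062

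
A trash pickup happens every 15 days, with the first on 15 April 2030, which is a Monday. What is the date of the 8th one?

The 8th occurrence is 7 intervals after the first: 7 × 15 = 105 days after 15 April 2030.
April has 30 days — 15 days to the end of April leaves 90.
May has 31 days (59 left).
June has 30 days (29 left).
29 days into July → 29 July 2030.

29 July 2030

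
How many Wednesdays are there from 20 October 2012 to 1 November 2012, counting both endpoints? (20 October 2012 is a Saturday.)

20 October 2012 is a Saturday; the first Wednesday on or after it is 24 October 2012 (4 days later).
From 24 October 2012 to 1 November 2012: 7 + 1 = 8 days (rest of October, November).
8 ÷ 7 = 1 full weeks with remainder 1, so 1 more Wednesdays after the first → 2.

2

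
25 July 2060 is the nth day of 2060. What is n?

207

Days in months before July: 31 + 29 + 31 + 30 + 31 + 30 = 182.
Plus 25 days into July → day 207.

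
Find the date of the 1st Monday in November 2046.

November 2046 begins on a Thursday, so the first Monday is November 5 (4 days later).

November 5, 2046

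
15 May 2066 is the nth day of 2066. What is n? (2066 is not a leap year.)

Days in months before May: 31 + 28 + 31 + 30 = 120.
Plus 15 days into May → day 135.

135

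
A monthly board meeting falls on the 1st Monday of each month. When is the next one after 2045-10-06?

October 2045 starts on a Sunday, so its 1st Monday is 2045-10-02 (1 day in).
That is not after 2045-10-06, so look at November 2045.
November 2045 starts on a Wednesday, so its 1st Monday is 2045-11-06 (5 days in).

2045-11-06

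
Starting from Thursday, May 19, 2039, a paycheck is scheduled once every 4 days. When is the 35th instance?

Oct 2, 2039

The 35th occurrence is 34 intervals after the first: 34 × 4 = 136 days after May 19, 2039.
May has 31 days — 12 days to the end of May leaves 124.
Jun has 30 days (94 left).
Jul has 31 days (63 left).
Aug has 31 days (32 left).
Sep has 30 days (2 left).
2 days into Oct → Oct 2, 2039.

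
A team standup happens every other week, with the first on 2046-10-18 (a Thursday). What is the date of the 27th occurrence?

The 27th occurrence is 26 intervals after the first: 26 × 14 = 364 days after 2046-10-18.
October has 31 days — 13 days to the end of October leaves 351.
November has 30 days (321 left).
December has 31 days (290 left).
January has 31 days (259 left).
February has 28 days (231 left).
March has 31 days (200 left).
April has 30 days (170 left).
May has 31 days (139 left).
June has 30 days (109 left).
July has 31 days (78 left).
August has 31 days (47 left).
September has 30 days (17 left).
17 days into October → 2047-10-17.

2047-10-17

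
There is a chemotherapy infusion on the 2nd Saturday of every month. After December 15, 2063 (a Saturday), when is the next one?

December 2063 starts on a Saturday; its first Saturday is the 1st, so the 2nd Saturday is the 8th — December 8, 2063.
That is not after December 15, 2063, so look at January 2064.
January 2064 starts on a Tuesday; its first Saturday is the 5th, so the 2nd Saturday is the 12th — January 12, 2064.

January 12, 2064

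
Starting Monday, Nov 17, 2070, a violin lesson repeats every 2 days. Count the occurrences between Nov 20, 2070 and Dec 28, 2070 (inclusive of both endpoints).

19

Occurrences land 2·i days after Nov 17, 2070 for i = 0, 1, 2, …
Nov 20, 2070 is 3 days after the start; 3 ÷ 2 = 1 remainder 1; since the remainder is 1, round up to i = 2. First occurrence in the window: #3 on Nov 21, 2070 (2×2 = 4 days in).
Dec 28, 2070 is 41 days after the start; 41 ÷ 2 = 20 remainder 1. Last occurrence in the window: #21 on Dec 27, 2070.
Occurrences #3 through #21: 19 in total.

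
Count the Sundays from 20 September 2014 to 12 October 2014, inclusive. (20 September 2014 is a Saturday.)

4

20 September 2014 is a Saturday; the first Sunday on or after it is 21 September 2014 (1 day later).
From 21 September 2014 to 12 October 2014: 9 + 12 = 21 days (rest of September, October).
21 ÷ 7 = 3 full weeks with remainder 0, so 3 more Sundays after the first → 4.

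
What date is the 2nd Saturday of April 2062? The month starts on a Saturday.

April 8, 2062

April 2062 begins on a Saturday, so the first Saturday is April 1.
The 2nd Saturday is 1 weeks later: 1 + 7 = 8.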